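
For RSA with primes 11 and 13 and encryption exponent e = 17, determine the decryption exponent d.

Step 1: n = 11 * 13 = 143.
Step 2: phi(n) = 10 * 12 = 120.
Step 3: Find d such that 17 * d = 1 (mod 120).
Step 4: d = 17^(-1) mod 120 = 113.
Verification: 17 * 113 = 1921 = 16 * 120 + 1.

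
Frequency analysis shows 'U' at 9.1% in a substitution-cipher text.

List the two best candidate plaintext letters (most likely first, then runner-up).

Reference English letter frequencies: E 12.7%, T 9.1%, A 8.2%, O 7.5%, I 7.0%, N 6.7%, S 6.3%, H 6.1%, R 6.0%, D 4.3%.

Step 1: Observed frequency of 'U' is 9.1%.
Step 2: Compute distances to each reference frequency and sort:
  T (9.1%): difference = 0.0% <-- BEST
  A (8.2%): difference = 0.9% <-- RUNNER-UP
  O (7.5%): difference = 1.6%
  I (7.0%): difference = 2.1%
  N (6.7%): difference = 2.4%
Step 3: Most likely is 'T' (9.1%, diff 0.0%); second most likely is 'A' (8.2%, diff 0.9%).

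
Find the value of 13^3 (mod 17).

Step 1: Compute 13^3 mod 17 step by step, reducing modulo 17 at each step.
  13^1 mod 17 = 13
  13^2 mod 17 = (13 * 13) mod 17 = 16
  13^3 mod 17 = (16 * 13) mod 17 = 4
Step 2: Result = 4.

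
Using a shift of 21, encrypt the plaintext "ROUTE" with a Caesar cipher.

Step 1: For each letter, shift forward by 21 positions (mod 26).
  R (position 17) -> position (17+21) mod 26 = 12 -> M
  O (position 14) -> position (14+21) mod 26 = 9 -> J
  U (position 20) -> position (20+21) mod 26 = 15 -> P
  T (position 19) -> position (19+21) mod 26 = 14 -> O
  E (position 4) -> position (4+21) mod 26 = 25 -> Z
Result: MJPOZ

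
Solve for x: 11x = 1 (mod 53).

Step 1: We need x such that 11 * x = 1 (mod 53).
Step 2: Using the extended Euclidean algorithm or trial:
  11 * 29 = 319 = 6 * 53 + 1.
Step 3: Since 319 mod 53 = 1, the inverse is x = 29.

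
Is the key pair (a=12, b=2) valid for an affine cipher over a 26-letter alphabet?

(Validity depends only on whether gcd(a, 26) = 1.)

Step 1: Compute gcd(12, 26).
Step 2: gcd(12, 26) = 2.
Since gcd = 2 != 1, 12 shares a common factor with 26, so it cannot be used.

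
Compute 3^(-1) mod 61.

Step 1: We need x such that 3 * x = 1 (mod 61).
Step 2: Using the extended Euclidean algorithm or trial:
  3 * 41 = 123 = 2 * 61 + 1.
Step 3: Since 123 mod 61 = 1, the inverse is x = 41.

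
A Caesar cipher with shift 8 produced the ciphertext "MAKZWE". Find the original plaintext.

Step 1: Reverse the shift by subtracting 8 from each letter position.
  M (position 12) -> position (12-8) mod 26 = 4 -> E
  A (position 0) -> position (0-8) mod 26 = 18 -> S
  K (position 10) -> position (10-8) mod 26 = 2 -> C
  Z (position 25) -> position (25-8) mod 26 = 17 -> R
  W (position 22) -> position (22-8) mod 26 = 14 -> O
  E (position 4) -> position (4-8) mod 26 = 22 -> W
Decrypted message: ESCROW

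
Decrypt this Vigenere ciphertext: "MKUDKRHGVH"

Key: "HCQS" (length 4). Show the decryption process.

Step 1: Key 'HCQS' has length 4. Extended key: HCQSHCQSHC
Step 2: Decrypt each position:
  M(12) - H(7) = 5 = F
  K(10) - C(2) = 8 = I
  U(20) - Q(16) = 4 = E
  D(3) - S(18) = 11 = L
  K(10) - H(7) = 3 = D
  R(17) - C(2) = 15 = P
  H(7) - Q(16) = 17 = R
  G(6) - S(18) = 14 = O
  V(21) - H(7) = 14 = O
  H(7) - C(2) = 5 = F
Plaintext: FIELDPROOF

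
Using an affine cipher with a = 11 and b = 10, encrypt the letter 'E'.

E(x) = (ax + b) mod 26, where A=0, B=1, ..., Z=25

Step 1: Convert 'E' to number: x = 4.
Step 2: E(4) = (11 * 4 + 10) mod 26 = 54 mod 26 = 2.
Step 3: Convert 2 back to letter: C.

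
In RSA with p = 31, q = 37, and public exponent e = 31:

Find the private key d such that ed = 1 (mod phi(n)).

Step 1: n = 31 * 37 = 1147.
Step 2: phi(n) = 30 * 36 = 1080.
Step 3: Find d such that 31 * d = 1 (mod 1080).
Step 4: d = 31^(-1) mod 1080 = 871.
Verification: 31 * 871 = 27001 = 25 * 1080 + 1.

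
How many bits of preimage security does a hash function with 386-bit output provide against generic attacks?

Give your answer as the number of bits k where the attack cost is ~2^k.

Step 1: The hash has a 386-bit output.
Step 2: Preimage resistance means: given a digest h(x), it should be infeasible to find any input that hashes to it.
With a 386-bit output there are 2^386 possible digests, so a generic brute-force preimage search costs about 2^386 evaluations.
Step 3: Security level = 386 bits.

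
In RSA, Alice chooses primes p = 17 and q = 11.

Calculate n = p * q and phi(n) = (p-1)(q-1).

Step 1: n = p * q = 17 * 11 = 187.
Step 2: phi(n) = (p-1)(q-1) = 16 * 10 = 160.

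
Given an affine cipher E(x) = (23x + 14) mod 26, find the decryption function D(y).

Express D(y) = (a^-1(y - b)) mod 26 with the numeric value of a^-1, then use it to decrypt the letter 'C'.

Step 1: Find a^-1, the modular inverse of 23 mod 26.
Step 2: We need 23 * a^-1 = 1 (mod 26).
Step 3: 23 * 17 = 391 = 15 * 26 + 1, so a^-1 = 17.
Step 4: D(y) = 17(y - 14) mod 26.
Step 5: Apply to 'C' (y = 2): D(2) = 17 * (2 - 14) mod 26 = 17 * -12 mod 26 = 4 -> 'E'.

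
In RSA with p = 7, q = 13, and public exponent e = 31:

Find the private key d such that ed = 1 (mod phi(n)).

Step 1: n = 7 * 13 = 91.
Step 2: phi(n) = 6 * 12 = 72.
Step 3: Find d such that 31 * d = 1 (mod 72).
Step 4: d = 31^(-1) mod 72 = 7.
Verification: 31 * 7 = 217 = 3 * 72 + 1.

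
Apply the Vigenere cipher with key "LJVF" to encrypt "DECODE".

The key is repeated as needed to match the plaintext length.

Step 1: Repeat key to match plaintext length:
  Plaintext: DECODE
  Key:       LJVFLJ
Step 2: Encrypt each letter:
  D(3) + L(11) = (3+11) mod 26 = 14 = O
  E(4) + J(9) = (4+9) mod 26 = 13 = N
  C(2) + V(21) = (2+21) mod 26 = 23 = X
  O(14) + F(5) = (14+5) mod 26 = 19 = T
  D(3) + L(11) = (3+11) mod 26 = 14 = O
  E(4) + J(9) = (4+9) mod 26 = 13 = N
Ciphertext: ONXTON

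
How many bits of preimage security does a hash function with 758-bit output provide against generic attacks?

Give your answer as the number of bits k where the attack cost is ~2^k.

Step 1: The hash has a 758-bit output.
Step 2: Preimage resistance means: given a digest h(x), it should be infeasible to find any input that hashes to it.
With a 758-bit output there are 2^758 possible digests, so a generic brute-force preimage search costs about 2^758 evaluations.
Step 3: Security level = 758 bits.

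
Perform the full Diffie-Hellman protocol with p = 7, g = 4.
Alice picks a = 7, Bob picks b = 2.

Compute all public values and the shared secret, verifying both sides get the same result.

Step 1: A = g^a mod p = 4^7 mod 7 = 4.
Step 2: B = g^b mod p = 4^2 mod 7 = 2.
Step 3: Alice computes s = B^a mod p = 2^7 mod 7 = 2.
Step 4: Bob computes s = A^b mod p = 4^2 mod 7 = 2.
Both sides agree: shared secret = 2.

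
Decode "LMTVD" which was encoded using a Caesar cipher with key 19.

Step 1: Reverse the shift by subtracting 19 from each letter position.
  L (position 11) -> position (11-19) mod 26 = 18 -> S
  M (position 12) -> position (12-19) mod 26 = 19 -> T
  T (position 19) -> position (19-19) mod 26 = 0 -> A
  V (position 21) -> position (21-19) mod 26 = 2 -> C
  D (position 3) -> position (3-19) mod 26 = 10 -> K
Decrypted message: STACK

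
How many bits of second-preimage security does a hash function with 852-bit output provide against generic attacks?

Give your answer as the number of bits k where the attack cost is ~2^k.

Step 1: The hash has a 852-bit output.
Step 2: Second-preimage resistance means: given a specific input x, it should be infeasible to find a different y with h(y) = h(x).
With a 852-bit output, a generic search for a second preimage costs about 2^852 evaluations (each trial matches the fixed target with probability 2^-852).
Step 3: Security level = 852 bits.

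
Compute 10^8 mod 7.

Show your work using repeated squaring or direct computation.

Step 1: Compute 10^8 mod 7 step by step, reducing modulo 7 at each step.
  10^1 mod 7 = 3
  10^2 mod 7 = (3 * 10) mod 7 = 2
  10^3 mod 7 = (2 * 10) mod 7 = 6
  10^4 mod 7 = (6 * 10) mod 7 = 4
  10^5 mod 7 = (4 * 10) mod 7 = 5
  10^6 mod 7 = (5 * 10) mod 7 = 1
  10^7 mod 7 = (1 * 10) mod 7 = 3
  10^8 mod 7 = (3 * 10) mod 7 = 2
Step 2: Result = 2.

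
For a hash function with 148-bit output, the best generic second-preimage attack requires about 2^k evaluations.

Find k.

Step 1: The hash has a 148-bit output.
Step 2: Second-preimage resistance means: given a specific input x, it should be infeasible to find a different y with h(y) = h(x).
With a 148-bit output, a generic search for a second preimage costs about 2^148 evaluations (each trial matches the fixed target with probability 2^-148).
Step 3: Security level = 148 bits.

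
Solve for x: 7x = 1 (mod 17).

Step 1: We need x such that 7 * x = 1 (mod 17).
Step 2: Using the extended Euclidean algorithm or trial:
  7 * 5 = 35 = 2 * 17 + 1.
Step 3: Since 35 mod 17 = 1, the inverse is x = 5.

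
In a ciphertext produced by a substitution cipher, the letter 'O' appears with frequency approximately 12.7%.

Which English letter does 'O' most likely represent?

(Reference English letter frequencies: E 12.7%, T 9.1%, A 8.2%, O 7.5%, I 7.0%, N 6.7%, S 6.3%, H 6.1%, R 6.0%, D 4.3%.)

Step 1: The observed frequency is 12.7%.
Step 2: Compare with English frequencies:
  E: 12.7% (difference: 0.0%) <-- closest
  T: 9.1% (difference: 3.6%)
  A: 8.2% (difference: 4.5%)
  O: 7.5% (difference: 5.2%)
  I: 7.0% (difference: 5.7%)
  N: 6.7% (difference: 6.0%)
  S: 6.3% (difference: 6.4%)
  H: 6.1% (difference: 6.6%)
  R: 6.0% (difference: 6.7%)
  D: 4.3% (difference: 8.4%)
Step 3: 'O' most likely represents 'E' (frequency 12.7%).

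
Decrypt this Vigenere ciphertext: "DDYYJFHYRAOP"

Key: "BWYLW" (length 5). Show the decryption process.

Step 1: Key 'BWYLW' has length 5. Extended key: BWYLWBWYLWBW
Step 2: Decrypt each position:
  D(3) - B(1) = 2 = C
  D(3) - W(22) = 7 = H
  Y(24) - Y(24) = 0 = A
  Y(24) - L(11) = 13 = N
  J(9) - W(22) = 13 = N
  F(5) - B(1) = 4 = E
  H(7) - W(22) = 11 = L
  Y(24) - Y(24) = 0 = A
  R(17) - L(11) = 6 = G
  A(0) - W(22) = 4 = E
  O(14) - B(1) = 13 = N
  P(15) - W(22) = 19 = T
Plaintext: CHANNELAGENT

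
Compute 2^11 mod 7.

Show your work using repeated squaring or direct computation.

Step 1: Compute 2^11 mod 7 step by step, reducing modulo 7 at each step.
  2^1 mod 7 = 2
  2^2 mod 7 = (2 * 2) mod 7 = 4
  2^3 mod 7 = (4 * 2) mod 7 = 1
  2^4 mod 7 = (1 * 2) mod 7 = 2
  2^5 mod 7 = (2 * 2) mod 7 = 4
  2^6 mod 7 = (4 * 2) mod 7 = 1
  2^7 mod 7 = (1 * 2) mod 7 = 2
  2^8 mod 7 = (2 * 2) mod 7 = 4
  2^9 mod 7 = (4 * 2) mod 7 = 1
  2^10 mod 7 = (1 * 2) mod 7 = 2
  2^11 mod 7 = (2 * 2) mod 7 = 4
Step 2: Result = 4.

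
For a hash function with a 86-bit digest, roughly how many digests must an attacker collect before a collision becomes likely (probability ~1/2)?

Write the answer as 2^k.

Step 1: The birthday paradox gives collision probability ~50% after sqrt(2^n) = 2^(n/2) hashes.
Step 2: For 86-bit output: 2^(86/2) = 2^43.
Step 3: Approximately 2^43 hash computations needed.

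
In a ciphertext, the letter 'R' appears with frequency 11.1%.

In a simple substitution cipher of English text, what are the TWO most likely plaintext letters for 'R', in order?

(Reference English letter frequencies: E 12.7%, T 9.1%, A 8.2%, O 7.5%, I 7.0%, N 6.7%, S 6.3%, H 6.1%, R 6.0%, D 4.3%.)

Step 1: Observed frequency of 'R' is 11.1%.
Step 2: Compute distances to each reference frequency and sort:
  E (12.7%): difference = 1.6% <-- BEST
  T (9.1%): difference = 2.0% <-- RUNNER-UP
  A (8.2%): difference = 2.9%
  O (7.5%): difference = 3.6%
  I (7.0%): difference = 4.1%
Step 3: Most likely is 'E' (12.7%, diff 1.6%); second most likely is 'T' (9.1%, diff 2.0%).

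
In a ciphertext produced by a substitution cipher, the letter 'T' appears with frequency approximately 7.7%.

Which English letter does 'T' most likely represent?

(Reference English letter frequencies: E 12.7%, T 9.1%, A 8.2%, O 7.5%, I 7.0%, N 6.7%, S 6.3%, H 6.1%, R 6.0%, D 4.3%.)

Step 1: The observed frequency is 7.7%.
Step 2: Compare with English frequencies:
  E: 12.7% (difference: 5.0%)
  T: 9.1% (difference: 1.4%)
  A: 8.2% (difference: 0.5%)
  O: 7.5% (difference: 0.2%) <-- closest
  I: 7.0% (difference: 0.7%)
  N: 6.7% (difference: 1.0%)
  S: 6.3% (difference: 1.4%)
  H: 6.1% (difference: 1.6%)
  R: 6.0% (difference: 1.7%)
  D: 4.3% (difference: 3.4%)
Step 3: 'T' most likely represents 'O' (frequency 7.5%).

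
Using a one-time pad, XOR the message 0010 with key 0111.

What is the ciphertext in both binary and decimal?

Step 1: Write out the XOR operation bit by bit:
  Message: 0010
  Key:     0111
  XOR:     0101
Step 2: Convert to decimal: 0101 = 5.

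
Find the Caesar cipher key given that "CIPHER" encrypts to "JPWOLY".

Step 1: Compare first letters: C (position 2) -> J (position 9).
Step 2: Shift = (9 - 2) mod 26 = 7.
The shift value is 7.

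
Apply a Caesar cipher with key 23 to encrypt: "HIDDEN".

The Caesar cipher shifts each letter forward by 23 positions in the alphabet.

Step 1: For each letter, shift forward by 23 positions (mod 26).
  H (position 7) -> position (7+23) mod 26 = 4 -> E
  I (position 8) -> position (8+23) mod 26 = 5 -> F
  D (position 3) -> position (3+23) mod 26 = 0 -> A
  D (position 3) -> position (3+23) mod 26 = 0 -> A
  E (position 4) -> position (4+23) mod 26 = 1 -> B
  N (position 13) -> position (13+23) mod 26 = 10 -> K
Result: EFAABK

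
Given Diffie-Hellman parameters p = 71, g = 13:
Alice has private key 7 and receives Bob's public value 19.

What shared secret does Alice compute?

Step 1: s = B^a mod p = 19^7 mod 71.
  19^1 mod 71 = 19
  19^2 mod 71 = (19 * 19) mod 71 = 6
  19^3 mod 71 = (6 * 19) mod 71 = 43
  19^4 mod 71 = (43 * 19) mod 71 = 36
  19^5 mod 71 = (36 * 19) mod 71 = 45
  19^6 mod 71 = (45 * 19) mod 71 = 3
  19^7 mod 71 = (3 * 19) mod 71 = 57
Result: shared secret = 57.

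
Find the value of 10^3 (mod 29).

Step 1: Compute 10^3 mod 29 step by step, reducing modulo 29 at each step.
  10^1 mod 29 = 10
  10^2 mod 29 = (10 * 10) mod 29 = 13
  10^3 mod 29 = (13 * 10) mod 29 = 14
Step 2: Result = 14.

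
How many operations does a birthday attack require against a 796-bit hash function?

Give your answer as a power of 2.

Step 1: The birthday paradox gives collision probability ~50% after sqrt(2^n) = 2^(n/2) hashes.
Step 2: For 796-bit output: 2^(796/2) = 2^398.
Step 3: Approximately 2^398 hash computations needed.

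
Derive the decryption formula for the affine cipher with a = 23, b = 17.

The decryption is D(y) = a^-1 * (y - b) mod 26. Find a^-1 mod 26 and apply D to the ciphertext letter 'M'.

Step 1: Find a^-1, the modular inverse of 23 mod 26.
Step 2: We need 23 * a^-1 = 1 (mod 26).
Step 3: 23 * 17 = 391 = 15 * 26 + 1, so a^-1 = 17.
Step 4: D(y) = 17(y - 17) mod 26.
Step 5: Apply to 'M' (y = 12): D(12) = 17 * (12 - 17) mod 26 = 17 * -5 mod 26 = 19 -> 'T'.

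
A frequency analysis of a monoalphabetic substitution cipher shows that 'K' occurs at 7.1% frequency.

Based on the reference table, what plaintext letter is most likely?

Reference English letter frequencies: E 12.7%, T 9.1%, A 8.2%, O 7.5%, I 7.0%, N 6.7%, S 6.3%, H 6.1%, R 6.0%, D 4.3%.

Step 1: The observed frequency is 7.1%.
Step 2: Compare with English frequencies:
  E: 12.7% (difference: 5.6%)
  T: 9.1% (difference: 2.0%)
  A: 8.2% (difference: 1.1%)
  O: 7.5% (difference: 0.4%)
  I: 7.0% (difference: 0.1%) <-- closest
  N: 6.7% (difference: 0.4%)
  S: 6.3% (difference: 0.8%)
  H: 6.1% (difference: 1.0%)
  R: 6.0% (difference: 1.1%)
  D: 4.3% (difference: 2.8%)
Step 3: 'K' most likely represents 'I' (frequency 7.0%).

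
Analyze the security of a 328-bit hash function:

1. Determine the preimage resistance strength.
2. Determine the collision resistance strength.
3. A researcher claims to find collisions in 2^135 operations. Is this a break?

Step 1: Preimage resistance requires brute-force of 2^328 operations.
Step 2: Collision resistance (birthday bound) = 2^(328/2) = 2^164.
Step 3: The claimed attack costs 2^135 operations.
Step 4: Since 2^135 < 2^164, the claimed attack beats the generic birthday bound, so collision resistance is broken.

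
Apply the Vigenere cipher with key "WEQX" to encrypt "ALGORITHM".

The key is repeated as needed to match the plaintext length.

Step 1: Repeat key to match plaintext length:
  Plaintext: ALGORITHM
  Key:       WEQXWEQXW
Step 2: Encrypt each letter:
  A(0) + W(22) = (0+22) mod 26 = 22 = W
  L(11) + E(4) = (11+4) mod 26 = 15 = P
  G(6) + Q(16) = (6+16) mod 26 = 22 = W
  O(14) + X(23) = (14+23) mod 26 = 11 = L
  R(17) + W(22) = (17+22) mod 26 = 13 = N
  I(8) + E(4) = (8+4) mod 26 = 12 = M
  T(19) + Q(16) = (19+16) mod 26 = 9 = J
  H(7) + X(23) = (7+23) mod 26 = 4 = E
  M(12) + W(22) = (12+22) mod 26 = 8 = I
Ciphertext: WPWLNMJEI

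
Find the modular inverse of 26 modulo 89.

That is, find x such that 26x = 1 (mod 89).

Step 1: We need x such that 26 * x = 1 (mod 89).
Step 2: Using the extended Euclidean algorithm or trial:
  26 * 24 = 624 = 7 * 89 + 1.
Step 3: Since 624 mod 89 = 1, the inverse is x = 24.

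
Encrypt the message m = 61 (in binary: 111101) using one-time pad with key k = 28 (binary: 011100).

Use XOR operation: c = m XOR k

Step 1: Write out the XOR operation bit by bit:
  Message: 111101
  Key:     011100
  XOR:     100001
Step 2: Convert to decimal: 100001 = 33.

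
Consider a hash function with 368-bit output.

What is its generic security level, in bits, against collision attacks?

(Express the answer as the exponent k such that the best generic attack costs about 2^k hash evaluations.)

Step 1: The hash has a 368-bit output.
Step 2: Collision resistance means it should be infeasible to find any x != y with h(x) = h(y).
By the birthday bound, a generic collision search succeeds after about sqrt(2^368) = 2^(368/2) = 2^184 evaluations.
Step 3: Security level = 184 bits.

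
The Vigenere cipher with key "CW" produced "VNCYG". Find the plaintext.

Step 1: Extend key: CWCWC
Step 2: Decrypt each letter (c - k) mod 26:
  V(21) - C(2) = (21-2) mod 26 = 19 = T
  N(13) - W(22) = (13-22) mod 26 = 17 = R
  C(2) - C(2) = (2-2) mod 26 = 0 = A
  Y(24) - W(22) = (24-22) mod 26 = 2 = C
  G(6) - C(2) = (6-2) mod 26 = 4 = E
Plaintext: TRACE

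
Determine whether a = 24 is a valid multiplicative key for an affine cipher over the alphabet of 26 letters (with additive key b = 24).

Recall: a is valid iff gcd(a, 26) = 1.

Step 1: Compute gcd(24, 26).
Step 2: gcd(24, 26) = 2.
Since gcd = 2 != 1, 24 shares a common factor with 26, so it cannot be used.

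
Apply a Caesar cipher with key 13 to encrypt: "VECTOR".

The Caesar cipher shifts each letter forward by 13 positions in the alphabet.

Step 1: For each letter, shift forward by 13 positions (mod 26).
  V (position 21) -> position (21+13) mod 26 = 8 -> I
  E (position 4) -> position (4+13) mod 26 = 17 -> R
  C (position 2) -> position (2+13) mod 26 = 15 -> P
  T (position 19) -> position (19+13) mod 26 = 6 -> G
  O (position 14) -> position (14+13) mod 26 = 1 -> B
  R (position 17) -> position (17+13) mod 26 = 4 -> E
Result: IRPGBE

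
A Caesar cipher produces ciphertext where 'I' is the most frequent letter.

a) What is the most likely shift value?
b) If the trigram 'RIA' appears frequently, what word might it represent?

Step 1: In English, 'E' is the most frequent letter (12.7%).
Step 2: The most frequent ciphertext letter is 'I' (position 8).
Step 3: Shift = (8 - 4) mod 26 = 4.
Step 4: Decrypt 'RIA' by shifting back 4:
  R -> N
  I -> E
  A -> W
Step 5: 'RIA' decrypts to 'NEW'.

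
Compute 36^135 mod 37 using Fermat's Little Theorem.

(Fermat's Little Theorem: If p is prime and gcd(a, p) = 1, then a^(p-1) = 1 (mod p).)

Step 1: Since 37 is prime, by Fermat's Little Theorem: 36^36 = 1 (mod 37).
Step 2: Reduce exponent: 135 mod 36 = 27.
Step 3: So 36^135 = 36^27 (mod 37).
Step 4: 36^27 mod 37 = 36.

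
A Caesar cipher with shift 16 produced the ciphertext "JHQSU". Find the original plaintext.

Step 1: Reverse the shift by subtracting 16 from each letter position.
  J (position 9) -> position (9-16) mod 26 = 19 -> T
  H (position 7) -> position (7-16) mod 26 = 17 -> R
  Q (position 16) -> position (16-16) mod 26 = 0 -> A
  S (position 18) -> position (18-16) mod 26 = 2 -> C
  U (position 20) -> position (20-16) mod 26 = 4 -> E
Decrypted message: TRACE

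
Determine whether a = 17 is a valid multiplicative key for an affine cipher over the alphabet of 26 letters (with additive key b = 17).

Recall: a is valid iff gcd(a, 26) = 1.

Step 1: Compute gcd(17, 26).
Step 2: gcd(17, 26) = 1.
Since gcd = 1, 17 is coprime with 26, so it is a valid key.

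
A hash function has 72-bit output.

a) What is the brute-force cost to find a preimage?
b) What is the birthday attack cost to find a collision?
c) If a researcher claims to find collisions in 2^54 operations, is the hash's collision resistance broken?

Step 1: Preimage resistance requires brute-force of 2^72 operations.
Step 2: Collision resistance (birthday bound) = 2^(72/2) = 2^36.
Step 3: The claimed attack costs 2^54 operations.
Step 4: Since 2^54 >= 2^36, the claimed attack is no faster than the generic birthday attack, so this does not break collision resistance.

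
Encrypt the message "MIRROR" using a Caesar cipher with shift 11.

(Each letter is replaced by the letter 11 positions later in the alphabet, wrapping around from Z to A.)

Step 1: For each letter, shift forward by 11 positions (mod 26).
  M (position 12) -> position (12+11) mod 26 = 23 -> X
  I (position 8) -> position (8+11) mod 26 = 19 -> T
  R (position 17) -> position (17+11) mod 26 = 2 -> C
  R (position 17) -> position (17+11) mod 26 = 2 -> C
  O (position 14) -> position (14+11) mod 26 = 25 -> Z
  R (position 17) -> position (17+11) mod 26 = 2 -> C
Result: XTCCZC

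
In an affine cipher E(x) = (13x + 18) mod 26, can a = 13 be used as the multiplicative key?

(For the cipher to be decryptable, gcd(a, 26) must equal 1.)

Step 1: Compute gcd(13, 26).
Step 2: gcd(13, 26) = 13.
Since gcd = 13 != 1, 13 shares a common factor with 26, so it cannot be used.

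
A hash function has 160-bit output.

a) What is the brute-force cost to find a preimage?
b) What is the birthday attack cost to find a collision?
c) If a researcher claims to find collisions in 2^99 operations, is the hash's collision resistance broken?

Step 1: Preimage resistance requires brute-force of 2^160 operations.
Step 2: Collision resistance (birthday bound) = 2^(160/2) = 2^80.
Step 3: The claimed attack costs 2^99 operations.
Step 4: Since 2^99 >= 2^80, the claimed attack is no faster than the generic birthday attack, so this does not break collision resistance.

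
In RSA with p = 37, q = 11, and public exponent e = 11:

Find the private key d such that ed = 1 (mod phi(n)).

Step 1: n = 37 * 11 = 407.
Step 2: phi(n) = 36 * 10 = 360.
Step 3: Find d such that 11 * d = 1 (mod 360).
Step 4: d = 11^(-1) mod 360 = 131.
Verification: 11 * 131 = 1441 = 4 * 360 + 1.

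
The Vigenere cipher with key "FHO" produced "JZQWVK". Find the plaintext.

Step 1: Extend key: FHOFHO
Step 2: Decrypt each letter (c - k) mod 26:
  J(9) - F(5) = (9-5) mod 26 = 4 = E
  Z(25) - H(7) = (25-7) mod 26 = 18 = S
  Q(16) - O(14) = (16-14) mod 26 = 2 = C
  W(22) - F(5) = (22-5) mod 26 = 17 = R
  V(21) - H(7) = (21-7) mod 26 = 14 = O
  K(10) - O(14) = (10-14) mod 26 = 22 = W
Plaintext: ESCROW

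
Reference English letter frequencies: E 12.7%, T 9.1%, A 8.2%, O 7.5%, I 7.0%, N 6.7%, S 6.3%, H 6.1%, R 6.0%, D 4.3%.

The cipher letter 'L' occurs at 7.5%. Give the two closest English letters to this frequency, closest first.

Step 1: Observed frequency of 'L' is 7.5%.
Step 2: Compute distances to each reference frequency and sort:
  O (7.5%): difference = 0.0% <-- BEST
  I (7.0%): difference = 0.5% <-- RUNNER-UP
  A (8.2%): difference = 0.7%
  N (6.7%): difference = 0.8%
  S (6.3%): difference = 1.2%
Step 3: Most likely is 'O' (7.5%, diff 0.0%); second most likely is 'I' (7.0%, diff 0.5%).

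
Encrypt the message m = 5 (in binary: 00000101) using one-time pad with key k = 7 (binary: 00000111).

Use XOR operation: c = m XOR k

Step 1: Write out the XOR operation bit by bit:
  Message: 00000101
  Key:     00000111
  XOR:     00000010
Step 2: Convert to decimal: 00000010 = 2.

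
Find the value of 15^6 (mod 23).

Step 1: Compute 15^6 mod 23 step by step, reducing modulo 23 at each step.
  15^1 mod 23 = 15
  15^2 mod 23 = (15 * 15) mod 23 = 18
  15^3 mod 23 = (18 * 15) mod 23 = 17
  15^4 mod 23 = (17 * 15) mod 23 = 2
  15^5 mod 23 = (2 * 15) mod 23 = 7
  15^6 mod 23 = (7 * 15) mod 23 = 13
Step 2: Result = 13.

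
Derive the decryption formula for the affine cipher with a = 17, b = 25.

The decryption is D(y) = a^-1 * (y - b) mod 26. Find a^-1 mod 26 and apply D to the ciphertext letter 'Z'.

Step 1: Find a^-1, the modular inverse of 17 mod 26.
Step 2: We need 17 * a^-1 = 1 (mod 26).
Step 3: 17 * 23 = 391 = 15 * 26 + 1, so a^-1 = 23.
Step 4: D(y) = 23(y - 25) mod 26.
Step 5: Apply to 'Z' (y = 25): D(25) = 23 * (25 - 25) mod 26 = 23 * 0 mod 26 = 0 -> 'A'.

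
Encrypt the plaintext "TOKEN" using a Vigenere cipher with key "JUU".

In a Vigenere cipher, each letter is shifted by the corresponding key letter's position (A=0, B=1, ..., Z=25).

Step 1: Repeat key to match plaintext length:
  Plaintext: TOKEN
  Key:       JUUJU
Step 2: Encrypt each letter:
  T(19) + J(9) = (19+9) mod 26 = 2 = C
  O(14) + U(20) = (14+20) mod 26 = 8 = I
  K(10) + U(20) = (10+20) mod 26 = 4 = E
  E(4) + J(9) = (4+9) mod 26 = 13 = N
  N(13) + U(20) = (13+20) mod 26 = 7 = H
Ciphertext: CIENH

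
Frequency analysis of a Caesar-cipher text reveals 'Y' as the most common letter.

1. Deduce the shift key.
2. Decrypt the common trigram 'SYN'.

Step 1: In English, 'E' is the most frequent letter (12.7%).
Step 2: The most frequent ciphertext letter is 'Y' (position 24).
Step 3: Shift = (24 - 4) mod 26 = 20.
Step 4: Decrypt 'SYN' by shifting back 20:
  S -> Y
  Y -> E
  N -> T
Step 5: 'SYN' decrypts to 'YET'.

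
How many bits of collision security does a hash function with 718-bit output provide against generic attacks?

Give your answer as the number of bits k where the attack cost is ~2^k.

Step 1: The hash has a 718-bit output.
Step 2: Collision resistance means it should be infeasible to find any x != y with h(x) = h(y).
By the birthday bound, a generic collision search succeeds after about sqrt(2^718) = 2^(718/2) = 2^359 evaluations.
Step 3: Security level = 359 bits.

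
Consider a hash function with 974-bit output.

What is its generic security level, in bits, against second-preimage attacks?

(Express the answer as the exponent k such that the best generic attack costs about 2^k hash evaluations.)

Step 1: The hash has a 974-bit output.
Step 2: Second-preimage resistance means: given a specific input x, it should be infeasible to find a different y with h(y) = h(x).
With a 974-bit output, a generic search for a second preimage costs about 2^974 evaluations (each trial matches the fixed target with probability 2^-974).
Step 3: Security level = 974 bits.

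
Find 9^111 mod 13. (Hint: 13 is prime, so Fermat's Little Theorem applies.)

Step 1: Since 13 is prime, by Fermat's Little Theorem: 9^12 = 1 (mod 13).
Step 2: Reduce exponent: 111 mod 12 = 3.
Step 3: So 9^111 = 9^3 (mod 13).
Step 4: 9^3 mod 13 = 1.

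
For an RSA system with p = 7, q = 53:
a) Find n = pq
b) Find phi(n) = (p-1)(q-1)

Step 1: n = p * q = 7 * 53 = 371.
Step 2: phi(n) = (p-1)(q-1) = 6 * 52 = 312.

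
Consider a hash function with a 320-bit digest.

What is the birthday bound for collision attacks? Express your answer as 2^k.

Step 1: The birthday paradox gives collision probability ~50% after sqrt(2^n) = 2^(n/2) hashes.
Step 2: For 320-bit output: 2^(320/2) = 2^160.
Step 3: Approximately 2^160 hash computations needed.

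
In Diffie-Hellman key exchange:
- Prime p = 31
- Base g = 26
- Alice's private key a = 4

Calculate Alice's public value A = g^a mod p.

Step 1: A = g^a mod p = 26^4 mod 31.
  26^1 mod 31 = 26
  26^2 mod 31 = (26 * 26) mod 31 = 25
  26^3 mod 31 = (25 * 26) mod 31 = 30
  26^4 mod 31 = (30 * 26) mod 31 = 5
Result: A = 5.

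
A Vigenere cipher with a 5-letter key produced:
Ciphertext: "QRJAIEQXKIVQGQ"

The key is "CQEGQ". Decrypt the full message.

Step 1: Key 'CQEGQ' has length 5. Extended key: CQEGQCQEGQCQEG
Step 2: Decrypt each position:
  Q(16) - C(2) = 14 = O
  R(17) - Q(16) = 1 = B
  J(9) - E(4) = 5 = F
  A(0) - G(6) = 20 = U
  I(8) - Q(16) = 18 = S
  E(4) - C(2) = 2 = C
  Q(16) - Q(16) = 0 = A
  X(23) - E(4) = 19 = T
  K(10) - G(6) = 4 = E
  I(8) - Q(16) = 18 = S
  V(21) - C(2) = 19 = T
  Q(16) - Q(16) = 0 = A
  G(6) - E(4) = 2 = C
  Q(16) - G(6) = 10 = K
Plaintext: OBFUSCATESTACK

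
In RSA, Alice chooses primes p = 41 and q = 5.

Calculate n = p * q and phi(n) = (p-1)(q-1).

Step 1: n = p * q = 41 * 5 = 205.
Step 2: phi(n) = (p-1)(q-1) = 40 * 4 = 160.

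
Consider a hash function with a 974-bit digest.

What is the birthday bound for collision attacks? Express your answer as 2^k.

Step 1: The birthday paradox gives collision probability ~50% after sqrt(2^n) = 2^(n/2) hashes.
Step 2: For 974-bit output: 2^(974/2) = 2^487.
Step 3: Approximately 2^487 hash computations needed.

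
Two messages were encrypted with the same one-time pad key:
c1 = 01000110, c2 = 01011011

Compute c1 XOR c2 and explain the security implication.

Step 1: c1 XOR c2 = (m1 XOR k) XOR (m2 XOR k).
Step 2: By XOR associativity/commutativity: = m1 XOR m2 XOR k XOR k = m1 XOR m2.
Step 3: 01000110 XOR 01011011 = 00011101 = 29.
Step 4: The key cancels out! An attacker learns m1 XOR m2 = 29, revealing the relationship between plaintexts.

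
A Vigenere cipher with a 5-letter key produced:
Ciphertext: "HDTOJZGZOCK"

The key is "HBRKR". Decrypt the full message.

Step 1: Key 'HBRKR' has length 5. Extended key: HBRKRHBRKRH
Step 2: Decrypt each position:
  H(7) - H(7) = 0 = A
  D(3) - B(1) = 2 = C
  T(19) - R(17) = 2 = C
  O(14) - K(10) = 4 = E
  J(9) - R(17) = 18 = S
  Z(25) - H(7) = 18 = S
  G(6) - B(1) = 5 = F
  Z(25) - R(17) = 8 = I
  O(14) - K(10) = 4 = E
  C(2) - R(17) = 11 = L
  K(10) - H(7) = 3 = D
Plaintext: ACCESSFIELD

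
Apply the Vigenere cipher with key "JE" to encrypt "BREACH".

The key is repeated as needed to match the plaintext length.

Step 1: Repeat key to match plaintext length:
  Plaintext: BREACH
  Key:       JEJEJE
Step 2: Encrypt each letter:
  B(1) + J(9) = (1+9) mod 26 = 10 = K
  R(17) + E(4) = (17+4) mod 26 = 21 = V
  E(4) + J(9) = (4+9) mod 26 = 13 = N
  A(0) + E(4) = (0+4) mod 26 = 4 = E
  C(2) + J(9) = (2+9) mod 26 = 11 = L
  H(7) + E(4) = (7+4) mod 26 = 11 = L
Ciphertext: KVNELL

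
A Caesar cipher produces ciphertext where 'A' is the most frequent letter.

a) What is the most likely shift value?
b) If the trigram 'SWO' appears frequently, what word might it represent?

Step 1: In English, 'E' is the most frequent letter (12.7%).
Step 2: The most frequent ciphertext letter is 'A' (position 0).
Step 3: Shift = (0 - 4) mod 26 = 22.
Step 4: Decrypt 'SWO' by shifting back 22:
  S -> W
  W -> A
  O -> S
Step 5: 'SWO' decrypts to 'WAS'.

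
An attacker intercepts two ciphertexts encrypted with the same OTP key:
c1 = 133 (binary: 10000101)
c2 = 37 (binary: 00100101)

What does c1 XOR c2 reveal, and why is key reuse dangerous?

Step 1: c1 XOR c2 = (m1 XOR k) XOR (m2 XOR k).
Step 2: By XOR associativity/commutativity: = m1 XOR m2 XOR k XOR k = m1 XOR m2.
Step 3: 10000101 XOR 00100101 = 10100000 = 160.
Step 4: The key cancels out! An attacker learns m1 XOR m2 = 160, revealing the relationship between plaintexts.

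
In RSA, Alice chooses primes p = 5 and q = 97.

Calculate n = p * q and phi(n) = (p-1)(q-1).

Step 1: n = p * q = 5 * 97 = 485.
Step 2: phi(n) = (p-1)(q-1) = 4 * 96 = 384.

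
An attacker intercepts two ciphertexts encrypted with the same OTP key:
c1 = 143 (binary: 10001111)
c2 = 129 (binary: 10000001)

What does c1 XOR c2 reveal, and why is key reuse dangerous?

Step 1: c1 XOR c2 = (m1 XOR k) XOR (m2 XOR k).
Step 2: By XOR associativity/commutativity: = m1 XOR m2 XOR k XOR k = m1 XOR m2.
Step 3: 10001111 XOR 10000001 = 00001110 = 14.
Step 4: The key cancels out! An attacker learns m1 XOR m2 = 14, revealing the relationship between plaintexts.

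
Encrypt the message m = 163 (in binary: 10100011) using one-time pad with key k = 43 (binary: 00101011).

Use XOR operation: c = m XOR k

Step 1: Write out the XOR operation bit by bit:
  Message: 10100011
  Key:     00101011
  XOR:     10001000
Step 2: Convert to decimal: 10001000 = 136.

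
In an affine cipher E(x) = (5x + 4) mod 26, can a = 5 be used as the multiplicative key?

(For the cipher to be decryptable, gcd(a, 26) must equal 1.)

Step 1: Compute gcd(5, 26).
Step 2: gcd(5, 26) = 1.
Since gcd = 1, 5 is coprime with 26, so it is a valid key.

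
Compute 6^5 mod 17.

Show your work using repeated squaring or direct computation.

Step 1: Compute 6^5 mod 17 step by step, reducing modulo 17 at each step.
  6^1 mod 17 = 6
  6^2 mod 17 = (6 * 6) mod 17 = 2
  6^3 mod 17 = (2 * 6) mod 17 = 12
  6^4 mod 17 = (12 * 6) mod 17 = 4
  6^5 mod 17 = (4 * 6) mod 17 = 7
Step 2: Result = 7.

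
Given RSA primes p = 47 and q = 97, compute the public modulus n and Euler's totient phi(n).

Step 1: n = p * q = 47 * 97 = 4559.
Step 2: phi(n) = (p-1)(q-1) = 46 * 96 = 4416.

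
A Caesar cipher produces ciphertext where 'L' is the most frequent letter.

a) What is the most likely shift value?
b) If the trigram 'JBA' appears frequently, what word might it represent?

Step 1: In English, 'E' is the most frequent letter (12.7%).
Step 2: The most frequent ciphertext letter is 'L' (position 11).
Step 3: Shift = (11 - 4) mod 26 = 7.
Step 4: Decrypt 'JBA' by shifting back 7:
  J -> C
  B -> U
  A -> T
Step 5: 'JBA' decrypts to 'CUT'.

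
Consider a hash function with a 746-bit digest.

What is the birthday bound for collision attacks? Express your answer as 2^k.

Step 1: The birthday paradox gives collision probability ~50% after sqrt(2^n) = 2^(n/2) hashes.
Step 2: For 746-bit output: 2^(746/2) = 2^373.
Step 3: Approximately 2^373 hash computations needed.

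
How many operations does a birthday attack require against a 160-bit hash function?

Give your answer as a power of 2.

Step 1: The birthday paradox gives collision probability ~50% after sqrt(2^n) = 2^(n/2) hashes.
Step 2: For 160-bit output: 2^(160/2) = 2^80.
Step 3: Approximately 2^80 hash computations needed.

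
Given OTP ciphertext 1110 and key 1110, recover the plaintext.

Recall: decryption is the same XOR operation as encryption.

Step 1: XOR ciphertext with key:
  Ciphertext: 1110
  Key:        1110
  XOR:        0000
Step 2: Plaintext = 0000 = 0 in decimal.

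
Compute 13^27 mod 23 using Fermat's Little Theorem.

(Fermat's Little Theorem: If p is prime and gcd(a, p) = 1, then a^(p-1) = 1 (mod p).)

Step 1: Since 23 is prime, by Fermat's Little Theorem: 13^22 = 1 (mod 23).
Step 2: Reduce exponent: 27 mod 22 = 5.
Step 3: So 13^27 = 13^5 (mod 23).
Step 4: 13^5 mod 23 = 4.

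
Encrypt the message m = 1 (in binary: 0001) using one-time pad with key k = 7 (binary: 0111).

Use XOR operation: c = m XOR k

Step 1: Write out the XOR operation bit by bit:
  Message: 0001
  Key:     0111
  XOR:     0110
Step 2: Convert to decimal: 0110 = 6.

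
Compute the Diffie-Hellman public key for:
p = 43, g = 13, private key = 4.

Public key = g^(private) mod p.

Step 1: A = g^a mod p = 13^4 mod 43.
  13^1 mod 43 = 13
  13^2 mod 43 = (13 * 13) mod 43 = 40
  13^3 mod 43 = (40 * 13) mod 43 = 4
  13^4 mod 43 = (4 * 13) mod 43 = 9
Result: A = 9.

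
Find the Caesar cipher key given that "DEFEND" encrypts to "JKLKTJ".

Step 1: Compare first letters: D (position 3) -> J (position 9).
Step 2: Shift = (9 - 3) mod 26 = 6.
The shift value is 6.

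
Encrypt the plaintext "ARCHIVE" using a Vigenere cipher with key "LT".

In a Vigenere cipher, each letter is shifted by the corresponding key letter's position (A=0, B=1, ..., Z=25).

Step 1: Repeat key to match plaintext length:
  Plaintext: ARCHIVE
  Key:       LTLTLTL
Step 2: Encrypt each letter:
  A(0) + L(11) = (0+11) mod 26 = 11 = L
  R(17) + T(19) = (17+19) mod 26 = 10 = K
  C(2) + L(11) = (2+11) mod 26 = 13 = N
  H(7) + T(19) = (7+19) mod 26 = 0 = A
  I(8) + L(11) = (8+11) mod 26 = 19 = T
  V(21) + T(19) = (21+19) mod 26 = 14 = O
  E(4) + L(11) = (4+11) mod 26 = 15 = P
Ciphertext: LKNATOP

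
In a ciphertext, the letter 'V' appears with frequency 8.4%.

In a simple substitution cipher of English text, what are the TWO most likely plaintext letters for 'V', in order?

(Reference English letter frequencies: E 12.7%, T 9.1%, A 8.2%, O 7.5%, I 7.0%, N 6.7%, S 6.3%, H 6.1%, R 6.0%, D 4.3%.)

Step 1: Observed frequency of 'V' is 8.4%.
Step 2: Compute distances to each reference frequency and sort:
  A (8.2%): difference = 0.2% <-- BEST
  T (9.1%): difference = 0.7% <-- RUNNER-UP
  O (7.5%): difference = 0.9%
  I (7.0%): difference = 1.4%
  N (6.7%): difference = 1.7%
Step 3: Most likely is 'A' (8.2%, diff 0.2%); second most likely is 'T' (9.1%, diff 0.7%).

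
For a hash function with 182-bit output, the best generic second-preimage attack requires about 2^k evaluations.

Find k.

Step 1: The hash has a 182-bit output.
Step 2: Second-preimage resistance means: given a specific input x, it should be infeasible to find a different y with h(y) = h(x).
With a 182-bit output, a generic search for a second preimage costs about 2^182 evaluations (each trial matches the fixed target with probability 2^-182).
Step 3: Security level = 182 bits.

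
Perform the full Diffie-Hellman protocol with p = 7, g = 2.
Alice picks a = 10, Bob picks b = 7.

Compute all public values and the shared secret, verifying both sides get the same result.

Step 1: A = g^a mod p = 2^10 mod 7 = 2.
Step 2: B = g^b mod p = 2^7 mod 7 = 2.
Step 3: Alice computes s = B^a mod p = 2^10 mod 7 = 2.
Step 4: Bob computes s = A^b mod p = 2^7 mod 7 = 2.
Both sides agree: shared secret = 2.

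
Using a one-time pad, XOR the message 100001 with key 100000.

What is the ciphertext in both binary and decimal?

Step 1: Write out the XOR operation bit by bit:
  Message: 100001
  Key:     100000
  XOR:     000001
Step 2: Convert to decimal: 000001 = 1.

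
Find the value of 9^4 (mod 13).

Step 1: Compute 9^4 mod 13 step by step, reducing modulo 13 at each step.
  9^1 mod 13 = 9
  9^2 mod 13 = (9 * 9) mod 13 = 3
  9^3 mod 13 = (3 * 9) mod 13 = 1
  9^4 mod 13 = (1 * 9) mod 13 = 9
Step 2: Result = 9.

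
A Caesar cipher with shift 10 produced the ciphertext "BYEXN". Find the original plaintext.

Step 1: Reverse the shift by subtracting 10 from each letter position.
  B (position 1) -> position (1-10) mod 26 = 17 -> R
  Y (position 24) -> position (24-10) mod 26 = 14 -> O
  E (position 4) -> position (4-10) mod 26 = 20 -> U
  X (position 23) -> position (23-10) mod 26 = 13 -> N
  N (position 13) -> position (13-10) mod 26 = 3 -> D
Decrypted message: ROUND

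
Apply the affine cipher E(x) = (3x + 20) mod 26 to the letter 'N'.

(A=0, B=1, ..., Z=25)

Step 1: Convert 'N' to number: x = 13.
Step 2: E(13) = (3 * 13 + 20) mod 26 = 59 mod 26 = 7.
Step 3: Convert 7 back to letter: H.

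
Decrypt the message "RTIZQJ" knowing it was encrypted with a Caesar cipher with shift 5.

Step 1: Reverse the shift by subtracting 5 from each letter position.
  R (position 17) -> position (17-5) mod 26 = 12 -> M
  T (position 19) -> position (19-5) mod 26 = 14 -> O
  I (position 8) -> position (8-5) mod 26 = 3 -> D
  Z (position 25) -> position (25-5) mod 26 = 20 -> U
  Q (position 16) -> position (16-5) mod 26 = 11 -> L
  J (position 9) -> position (9-5) mod 26 = 4 -> E
Decrypted message: MODULE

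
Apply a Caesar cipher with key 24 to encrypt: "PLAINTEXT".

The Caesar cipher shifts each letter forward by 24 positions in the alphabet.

Step 1: For each letter, shift forward by 24 positions (mod 26).
  P (position 15) -> position (15+24) mod 26 = 13 -> N
  L (position 11) -> position (11+24) mod 26 = 9 -> J
  A (position 0) -> position (0+24) mod 26 = 24 -> Y
  I (position 8) -> position (8+24) mod 26 = 6 -> G
  N (position 13) -> position (13+24) mod 26 = 11 -> L
  T (position 19) -> position (19+24) mod 26 = 17 -> R
  E (position 4) -> position (4+24) mod 26 = 2 -> C
  X (position 23) -> position (23+24) mod 26 = 21 -> V
  T (position 19) -> position (19+24) mod 26 = 17 -> R
Result: NJYGLRCVR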